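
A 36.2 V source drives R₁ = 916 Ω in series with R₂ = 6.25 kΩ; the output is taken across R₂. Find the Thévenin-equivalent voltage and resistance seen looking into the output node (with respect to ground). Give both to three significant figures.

V_th = 31.6 V, R_th = 799 Ω

V_th is the open-circuit tap voltage: 36.2 × 6250/(916 + 6250) = 31.6 V.
With the supply zeroed, R₁ and R₂ appear in parallel from the tap: R_th = R₁‖R₂ = (916 × 6250)/7166 = 799 Ω.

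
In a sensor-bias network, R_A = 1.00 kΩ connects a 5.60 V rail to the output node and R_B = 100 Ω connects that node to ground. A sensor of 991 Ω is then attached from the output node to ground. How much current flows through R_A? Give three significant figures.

I ≈ 5.13 mA

R_B‖R_L = 90.83 Ω, so the source sees R_A + R_B‖R_L = 1091 Ω.
I = 5.60 V / 1091 Ω = 5.13 mA.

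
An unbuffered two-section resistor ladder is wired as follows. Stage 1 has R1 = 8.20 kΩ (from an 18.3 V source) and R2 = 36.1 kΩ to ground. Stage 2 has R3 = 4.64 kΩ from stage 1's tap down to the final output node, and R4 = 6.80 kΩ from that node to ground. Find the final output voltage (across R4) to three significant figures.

V_out ≈ 5.60 V

Stage 2 presents R3+R4 = 11.44 kΩ as a load on stage 1's tap.
Stage 1's lower leg becomes R2‖(R3+R4) = 8.687 kΩ, so V_mid = 18.3 × 8.687/16.89 = 9.414 V.
Stage 2 is itself unloaded: V_out = V_mid × R4/(R3+R4) = 9.414 × 6.80/11.44 = 5.60 V.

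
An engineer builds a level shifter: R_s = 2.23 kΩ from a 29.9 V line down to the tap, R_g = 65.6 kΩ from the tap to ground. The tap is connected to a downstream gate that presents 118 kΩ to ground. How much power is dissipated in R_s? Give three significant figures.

P ≈ 1.01 mW

Total resistance from the source is R_s + (R_g‖R_L) = 44.39 kΩ, so I = 29.9/44.39 kΩ = 0.6736 mA.
P = I²·R_s = (0.6736 mA)² × 2.23 kΩ = 1.01 mW.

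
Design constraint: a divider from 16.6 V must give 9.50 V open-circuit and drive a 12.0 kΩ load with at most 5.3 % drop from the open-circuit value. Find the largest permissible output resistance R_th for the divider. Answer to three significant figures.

R_th ≤ 672 Ω

Loading drop = R_th/(R_th + R_L) ≤ 0.0530, so R_th ≤ R_L · ε/(1−ε) = 12.0 kΩ × 0.0530/0.9470 = 672 Ω.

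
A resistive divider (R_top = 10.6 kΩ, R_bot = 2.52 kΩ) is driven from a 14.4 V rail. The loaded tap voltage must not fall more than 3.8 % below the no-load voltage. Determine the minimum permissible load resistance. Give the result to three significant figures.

Output resistance R_th = R_top‖R_bot = (10.6 × 2.52)/13.12 = 2.036 kΩ.
The fractional drop is R_th/(R_th + R_L); requiring this ≤ 0.0380 gives R_L ≥ R_th(1/0.0380 − 1) = 2.036 × 25.32 = 51.5 kΩ.

R_L(min) ≈ 51.5 kΩ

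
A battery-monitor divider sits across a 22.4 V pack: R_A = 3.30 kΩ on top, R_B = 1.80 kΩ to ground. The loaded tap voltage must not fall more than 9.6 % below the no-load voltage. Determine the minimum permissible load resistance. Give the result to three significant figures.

R_L(min) ≈ 11.0 kΩ

Output resistance R_th = R_A‖R_B = (3.30 × 1.80)/5.100 = 1.165 kΩ.
The fractional drop is R_th/(R_th + R_L); requiring this ≤ 0.0960 gives R_L ≥ R_th(1/0.0960 − 1) = 1.165 × 9.417 = 11.0 kΩ.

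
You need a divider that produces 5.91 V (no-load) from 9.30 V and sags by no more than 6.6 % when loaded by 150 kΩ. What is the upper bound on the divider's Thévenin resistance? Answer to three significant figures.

Loading drop = R_th/(R_th + R_L) ≤ 0.0660, so R_th ≤ R_L · ε/(1−ε) = 150 kΩ × 0.0660/0.9340 = 10.6 kΩ.

R_th ≤ 10.6 kΩ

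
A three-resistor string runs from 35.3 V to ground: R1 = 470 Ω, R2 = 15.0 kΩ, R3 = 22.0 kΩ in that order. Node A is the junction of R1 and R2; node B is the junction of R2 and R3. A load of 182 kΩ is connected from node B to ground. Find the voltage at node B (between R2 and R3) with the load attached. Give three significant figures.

V ≈ 19.7 V

At node B, R3 is in parallel with the load: R3‖R_L = 19630 Ω.
Below node A the resistance is R2 + (R3‖R_L) = 34630 Ω, so V_A = 35.3 × 34630/35100 = 34.83 V.
Then V_B = V_A × (R3‖R_L)/(R2 + R3‖R_L) = 34.83 × 19630/34630 = 19.7 V.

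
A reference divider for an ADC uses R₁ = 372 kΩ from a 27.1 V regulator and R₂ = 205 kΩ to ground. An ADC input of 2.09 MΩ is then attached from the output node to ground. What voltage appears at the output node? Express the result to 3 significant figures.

The load sits in parallel with R₂: R₂‖R_L = (205 × 2090) / (205 + 2090) = 186.7 kΩ.
V_out = 27.1 × 186.7 / (372 + 186.7) = 27.1 × 186.7/558.7 = 9.06 V.

V_out ≈ 9.06 V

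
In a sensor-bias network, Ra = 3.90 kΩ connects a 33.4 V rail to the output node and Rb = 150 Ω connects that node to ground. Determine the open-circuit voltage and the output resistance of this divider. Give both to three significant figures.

V_th is the open-circuit tap voltage: 33.4 × 150/(3900 + 150) = 1.24 V.
With the supply zeroed, Ra and Rb appear in parallel from the tap: R_th = Ra‖Rb = (3900 × 150)/4050 = 144 Ω.

V_th = 1.24 V, R_th = 144 Ω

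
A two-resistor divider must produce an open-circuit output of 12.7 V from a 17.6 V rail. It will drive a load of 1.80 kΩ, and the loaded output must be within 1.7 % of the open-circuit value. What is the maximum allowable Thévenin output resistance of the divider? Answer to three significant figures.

R_th ≤ 31.1 Ω

Loading drop = R_th/(R_th + R_L) ≤ 0.0170, so R_th ≤ R_L · ε/(1−ε) = 1.80 kΩ × 0.0170/0.9830 = 31.1 Ω.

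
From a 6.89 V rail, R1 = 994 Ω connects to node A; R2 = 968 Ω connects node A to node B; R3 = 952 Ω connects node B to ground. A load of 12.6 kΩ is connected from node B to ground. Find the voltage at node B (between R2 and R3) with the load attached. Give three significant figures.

V ≈ 2.14 V

At node B, R3 is in parallel with the load: R3‖R_L = 885.1 Ω.
Below node A the resistance is R2 + (R3‖R_L) = 1853 Ω, so V_A = 6.89 × 1853/2847 = 4.485 V.
Then V_B = V_A × (R3‖R_L)/(R2 + R3‖R_L) = 4.485 × 885.1/1853 = 2.14 V.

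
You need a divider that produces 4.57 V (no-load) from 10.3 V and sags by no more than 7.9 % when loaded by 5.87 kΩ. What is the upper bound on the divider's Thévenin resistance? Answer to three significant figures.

Loading drop = R_th/(R_th + R_L) ≤ 0.0790, so R_th ≤ R_L · ε/(1−ε) = 5.87 kΩ × 0.0790/0.9210 = 504 Ω.

R_th ≤ 504 Ω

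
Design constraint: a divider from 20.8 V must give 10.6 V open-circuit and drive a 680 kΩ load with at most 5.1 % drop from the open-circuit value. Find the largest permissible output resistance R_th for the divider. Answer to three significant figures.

R_th ≤ 36.5 kΩ

Loading drop = R_th/(R_th + R_L) ≤ 0.0510, so R_th ≤ R_L · ε/(1−ε) = 680 kΩ × 0.0510/0.9490 = 36.5 kΩ.
(Any R1, R2 with R2/(R1+R2) = 0.510 and R1‖R2 ≤ 36.5 kΩ will meet the spec.)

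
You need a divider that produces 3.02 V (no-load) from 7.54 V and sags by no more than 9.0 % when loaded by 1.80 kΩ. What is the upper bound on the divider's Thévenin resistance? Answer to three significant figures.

R_th ≤ 178 Ω

Loading drop = R_th/(R_th + R_L) ≤ 0.0900, so R_th ≤ R_L · ε/(1−ε) = 1.80 kΩ × 0.0900/0.9100 = 178 Ω.
(Any R1, R2 with R2/(R1+R2) = 0.401 and R1‖R2 ≤ 178 Ω will meet the spec.)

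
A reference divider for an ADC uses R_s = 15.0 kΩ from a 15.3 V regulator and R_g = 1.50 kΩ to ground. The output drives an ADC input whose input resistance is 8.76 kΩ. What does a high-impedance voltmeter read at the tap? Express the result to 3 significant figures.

The load sits in parallel with R_g: R_g‖R_L = (1.50 × 8.76) / (1.50 + 8.76) = 1.281 kΩ.
V_out = 15.3 × 1.281 / (15.0 + 1.281) = 15.3 × 1.281/16.28 = 1.20 V.

V_out ≈ 1.20 V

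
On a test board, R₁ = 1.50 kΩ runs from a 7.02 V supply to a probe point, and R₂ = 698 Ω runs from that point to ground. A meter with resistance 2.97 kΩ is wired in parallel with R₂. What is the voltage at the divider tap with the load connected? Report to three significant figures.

V_out ≈ 1.92 V

The load sits in parallel with R₂: R₂‖R_L = (698 × 2970) / (698 + 2970) = 565.2 Ω.
V_out = 7.02 × 565.2 / (1500 + 565.2) = 7.02 × 565.2/2065 = 1.92 V.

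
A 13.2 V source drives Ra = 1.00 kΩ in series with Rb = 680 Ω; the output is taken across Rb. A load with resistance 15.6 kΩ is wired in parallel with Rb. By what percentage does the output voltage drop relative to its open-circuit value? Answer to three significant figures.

The divider's output (Thévenin) resistance is Ra‖Rb = 404.8 Ω.
Fractional drop under load = R_th/(R_th + R_L) = 404.8 / (404.8 + 15600) = 0.02529.
So the output falls by 2.53 %.

2.53 %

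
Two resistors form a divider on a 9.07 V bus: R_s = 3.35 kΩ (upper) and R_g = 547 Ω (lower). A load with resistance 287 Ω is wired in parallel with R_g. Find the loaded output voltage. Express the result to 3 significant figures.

The load sits in parallel with R_g: R_g‖R_L = (547 × 287) / (547 + 287) = 188.2 Ω.
V_out = 9.07 × 188.2 / (3350 + 188.2) = 9.07 × 188.2/3538 = 0.483 V.

V_out ≈ 0.483 V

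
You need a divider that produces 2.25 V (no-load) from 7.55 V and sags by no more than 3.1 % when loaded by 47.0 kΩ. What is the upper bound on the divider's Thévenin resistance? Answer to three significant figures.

R_th ≤ 1.50 kΩ

Loading drop = R_th/(R_th + R_L) ≤ 0.0310, so R_th ≤ R_L · ε/(1−ε) = 47.0 kΩ × 0.0310/0.9690 = 1.50 kΩ.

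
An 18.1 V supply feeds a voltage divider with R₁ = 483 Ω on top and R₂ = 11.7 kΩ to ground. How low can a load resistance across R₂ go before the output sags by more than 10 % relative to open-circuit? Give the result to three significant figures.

R_L(min) ≈ 4.17 kΩ

Output resistance R_th = R₁‖R₂ = (483 × 11700)/12180 = 463.9 Ω.
The fractional drop is R_th/(R_th + R_L); requiring this ≤ 0.100 gives R_L ≥ R_th(1/0.100 − 1) = 463.9 × 9.000 = 4.17 kΩ.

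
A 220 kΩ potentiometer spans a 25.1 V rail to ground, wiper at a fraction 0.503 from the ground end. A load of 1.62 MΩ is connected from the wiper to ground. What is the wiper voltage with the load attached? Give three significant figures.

The wiper splits the pot into (1−α)R = 109.3 kΩ above and αR = 110.7 kΩ below.
Lower section ‖ load = 103.6 kΩ.
V_wiper = 25.1 × 103.6/(109.3 + 103.6) = 12.2 V.

V ≈ 12.2 V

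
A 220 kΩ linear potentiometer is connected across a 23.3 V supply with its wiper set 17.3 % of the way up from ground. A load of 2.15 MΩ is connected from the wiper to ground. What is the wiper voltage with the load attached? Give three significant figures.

The wiper splits the pot into (1−α)R = 181.9 kΩ above and αR = 38.06 kΩ below.
Lower section ‖ load = 37.40 kΩ.
V_wiper = 23.3 × 37.40/(181.9 + 37.40) = 3.97 V.

V ≈ 3.97 V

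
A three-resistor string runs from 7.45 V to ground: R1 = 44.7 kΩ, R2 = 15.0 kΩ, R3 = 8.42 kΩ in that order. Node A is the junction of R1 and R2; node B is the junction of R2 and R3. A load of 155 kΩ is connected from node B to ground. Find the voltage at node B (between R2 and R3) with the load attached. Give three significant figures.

At node B, R3 is in parallel with the load: R3‖R_L = 7.986 kΩ.
Below node A the resistance is R2 + (R3‖R_L) = 22.99 kΩ, so V_A = 7.45 × 22.99/67.69 = 2.530 V.
Then V_B = V_A × (R3‖R_L)/(R2 + R3‖R_L) = 2.530 × 7.986/22.99 = 0.879 V.

V ≈ 0.879 V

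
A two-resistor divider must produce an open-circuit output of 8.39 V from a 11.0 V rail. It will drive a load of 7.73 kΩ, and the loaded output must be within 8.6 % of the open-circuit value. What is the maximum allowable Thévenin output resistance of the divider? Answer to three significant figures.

R_th ≤ 727 Ω

Loading drop = R_th/(R_th + R_L) ≤ 0.0860, so R_th ≤ R_L · ε/(1−ε) = 7.73 kΩ × 0.0860/0.9140 = 727 Ω.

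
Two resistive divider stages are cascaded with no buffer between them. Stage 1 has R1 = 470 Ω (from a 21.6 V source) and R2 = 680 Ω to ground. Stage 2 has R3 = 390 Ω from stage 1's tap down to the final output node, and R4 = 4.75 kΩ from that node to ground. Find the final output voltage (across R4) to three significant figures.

Stage 2 presents R3+R4 = 5140 Ω as a load on stage 1's tap.
Stage 1's lower leg becomes R2‖(R3+R4) = 600.5 Ω, so V_mid = 21.6 × 600.5/1071 = 12.12 V.
Stage 2 is itself unloaded: V_out = V_mid × R4/(R3+R4) = 12.12 × 4750/5140 = 11.2 V.

V_out ≈ 11.2 V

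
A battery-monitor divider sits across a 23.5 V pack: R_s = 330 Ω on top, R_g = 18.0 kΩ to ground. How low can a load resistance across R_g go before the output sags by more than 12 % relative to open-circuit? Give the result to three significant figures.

R_L(min) ≈ 2.38 kΩ

Output resistance R_th = R_s‖R_g = (330 × 18000)/18330 = 324.1 Ω.
The fractional drop is R_th/(R_th + R_L); requiring this ≤ 0.120 gives R_L ≥ R_th(1/0.120 − 1) = 324.1 × 7.333 = 2.38 kΩ.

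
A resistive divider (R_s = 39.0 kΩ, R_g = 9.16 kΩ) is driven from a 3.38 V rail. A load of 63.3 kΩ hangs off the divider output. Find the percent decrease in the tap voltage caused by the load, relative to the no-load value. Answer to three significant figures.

10.5 %

The divider's output (Thévenin) resistance is R_s‖R_g = 7.418 kΩ.
Fractional drop under load = R_th/(R_th + R_L) = 7.418 / (7.418 + 63.3) = 0.1049.
So the output falls by 10.5 %.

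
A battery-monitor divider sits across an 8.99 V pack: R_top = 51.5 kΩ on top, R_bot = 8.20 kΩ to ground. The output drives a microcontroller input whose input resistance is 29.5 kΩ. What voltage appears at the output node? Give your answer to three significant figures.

The load sits in parallel with R_bot: R_bot‖R_L = (8.20 × 29.5) / (8.20 + 29.5) = 6.416 kΩ.
V_out = 8.99 × 6.416 / (51.5 + 6.416) = 8.99 × 6.416/57.92 = 0.996 V.

V_out ≈ 0.996 V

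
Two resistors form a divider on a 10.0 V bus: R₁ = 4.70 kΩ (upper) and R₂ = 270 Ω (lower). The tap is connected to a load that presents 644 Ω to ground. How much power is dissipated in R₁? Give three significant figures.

Total resistance from the source is R₁ + (R₂‖R_L) = 4890 Ω, so I = 10.0/4890 Ω = 2.045 mA.
P = I²·R₁ = (2.045 mA)² × 4.70 kΩ = 19.7 mW.

P ≈ 19.7 mW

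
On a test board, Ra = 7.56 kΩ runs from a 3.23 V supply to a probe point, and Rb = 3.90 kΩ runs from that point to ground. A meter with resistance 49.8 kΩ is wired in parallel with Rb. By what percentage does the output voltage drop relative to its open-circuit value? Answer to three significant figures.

The divider's output (Thévenin) resistance is Ra‖Rb = 2.573 kΩ.
Fractional drop under load = R_th/(R_th + R_L) = 2.573 / (2.573 + 49.8) = 0.04912.
So the output falls by 4.91 %.

4.91 %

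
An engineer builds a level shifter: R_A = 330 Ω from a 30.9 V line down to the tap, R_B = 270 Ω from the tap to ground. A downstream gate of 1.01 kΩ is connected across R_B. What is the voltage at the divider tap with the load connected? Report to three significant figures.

The load sits in parallel with R_B: R_B‖R_L = (270 × 1010) / (270 + 1010) = 213.0 Ω.
V_out = 30.9 × 213.0 / (330 + 213.0) = 30.9 × 213.0/543.0 = 12.1 V.

V_out ≈ 12.1 V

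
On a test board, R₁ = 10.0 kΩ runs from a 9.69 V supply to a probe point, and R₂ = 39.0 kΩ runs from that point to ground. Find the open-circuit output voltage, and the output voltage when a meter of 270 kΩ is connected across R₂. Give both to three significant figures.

Open-circuit: V = 9.69 × 39.0/(10.0 + 39.0) = 7.71 V.
With the load, R₂ becomes R₂‖R_L = 34.08 kΩ, so V = 9.69 × 34.08/44.08 = 7.49 V.

Unloaded: 7.71 V; loaded: 7.49 V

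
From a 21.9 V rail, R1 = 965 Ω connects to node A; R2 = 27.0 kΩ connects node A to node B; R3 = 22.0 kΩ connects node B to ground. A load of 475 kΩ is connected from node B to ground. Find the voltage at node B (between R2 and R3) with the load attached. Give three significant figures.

V ≈ 9.40 V

At node B, R3 is in parallel with the load: R3‖R_L = 21030 Ω.
Below node A the resistance is R2 + (R3‖R_L) = 48030 Ω, so V_A = 21.9 × 48030/48990 = 21.47 V.
Then V_B = V_A × (R3‖R_L)/(R2 + R3‖R_L) = 21.47 × 21030/48030 = 9.40 V.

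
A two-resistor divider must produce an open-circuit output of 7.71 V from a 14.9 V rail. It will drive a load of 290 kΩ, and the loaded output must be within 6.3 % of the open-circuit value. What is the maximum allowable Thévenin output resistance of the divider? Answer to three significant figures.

R_th ≤ 19.5 kΩ

Loading drop = R_th/(R_th + R_L) ≤ 0.0630, so R_th ≤ R_L · ε/(1−ε) = 290 kΩ × 0.0630/0.9370 = 19.5 kΩ.
(Any R1, R2 with R2/(R1+R2) = 0.517 and R1‖R2 ≤ 19.5 kΩ will meet the spec.)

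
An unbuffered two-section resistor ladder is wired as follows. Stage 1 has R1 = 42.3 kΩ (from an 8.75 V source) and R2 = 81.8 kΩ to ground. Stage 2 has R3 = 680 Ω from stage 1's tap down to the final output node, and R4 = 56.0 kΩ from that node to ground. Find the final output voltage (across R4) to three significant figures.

Stage 2 presents R3+R4 = 56680 Ω as a load on stage 1's tap.
Stage 1's lower leg becomes R2‖(R3+R4) = 33480 Ω, so V_mid = 8.75 × 33480/75780 = 3.866 V.
Stage 2 is itself unloaded: V_out = V_mid × R4/(R3+R4) = 3.866 × 56000/56680 = 3.82 V.

V_out ≈ 3.82 V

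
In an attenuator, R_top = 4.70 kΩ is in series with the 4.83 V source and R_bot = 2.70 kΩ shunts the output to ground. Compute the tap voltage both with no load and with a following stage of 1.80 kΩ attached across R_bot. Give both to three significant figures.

Unloaded: 1.76 V; loaded: 0.902 V

Open-circuit: V = 4.83 × 2.70/(4.70 + 2.70) = 1.76 V.
With the load, R_bot becomes R_bot‖R_L = 1.080 kΩ, so V = 4.83 × 1.080/5.780 = 0.902 V.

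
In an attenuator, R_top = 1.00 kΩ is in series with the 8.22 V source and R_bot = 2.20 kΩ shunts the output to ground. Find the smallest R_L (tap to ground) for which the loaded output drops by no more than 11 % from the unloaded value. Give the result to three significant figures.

R_L(min) ≈ 5.56 kΩ

Output resistance R_th = R_top‖R_bot = (1000 × 2200)/3200 = 687.5 Ω.
The fractional drop is R_th/(R_th + R_L); requiring this ≤ 0.110 gives R_L ≥ R_th(1/0.110 − 1) = 687.5 × 8.091 = 5.56 kΩ.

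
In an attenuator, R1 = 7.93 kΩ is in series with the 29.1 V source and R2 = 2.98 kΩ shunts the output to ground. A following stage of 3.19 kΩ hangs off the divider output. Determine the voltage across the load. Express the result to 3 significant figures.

The load sits in parallel with R2: R2‖R_L = (2.98 × 3.19) / (2.98 + 3.19) = 1.541 kΩ.
V_out = 29.1 × 1.541 / (7.93 + 1.541) = 29.1 × 1.541/9.471 = 4.73 V.

V_out ≈ 4.73 V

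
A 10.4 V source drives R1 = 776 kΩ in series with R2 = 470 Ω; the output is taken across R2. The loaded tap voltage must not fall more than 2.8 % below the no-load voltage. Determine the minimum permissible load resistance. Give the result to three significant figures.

Output resistance R_th = R1‖R2 = (776000 × 470)/776500 = 469.7 Ω.
The fractional drop is R_th/(R_th + R_L); requiring this ≤ 0.0280 gives R_L ≥ R_th(1/0.0280 − 1) = 469.7 × 34.71 = 16.3 kΩ.

R_L(min) ≈ 16.3 kΩ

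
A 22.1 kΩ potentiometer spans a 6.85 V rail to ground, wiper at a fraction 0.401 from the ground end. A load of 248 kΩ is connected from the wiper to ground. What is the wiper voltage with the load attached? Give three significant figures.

The wiper splits the pot into (1−α)R = 13.24 kΩ above and αR = 8.862 kΩ below.
Lower section ‖ load = 8.556 kΩ.
V_wiper = 6.85 × 8.556/(13.24 + 8.556) = 2.69 V.

V ≈ 2.69 V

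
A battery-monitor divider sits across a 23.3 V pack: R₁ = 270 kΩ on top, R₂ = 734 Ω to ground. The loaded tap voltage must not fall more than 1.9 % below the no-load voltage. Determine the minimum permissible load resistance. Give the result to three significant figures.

Output resistance R_th = R₁‖R₂ = (270000 × 734)/270700 = 732.0 Ω.
The fractional drop is R_th/(R_th + R_L); requiring this ≤ 0.0190 gives R_L ≥ R_th(1/0.0190 − 1) = 732.0 × 51.63 = 37.8 kΩ.

R_L(min) ≈ 37.8 kΩ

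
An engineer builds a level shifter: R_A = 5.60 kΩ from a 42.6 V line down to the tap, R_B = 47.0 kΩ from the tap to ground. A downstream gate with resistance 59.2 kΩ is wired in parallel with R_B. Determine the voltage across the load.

V_out ≈ 35.1 V

The load sits in parallel with R_B: R_B‖R_L = (47.0 × 59.2) / (47.0 + 59.2) = 26.20 kΩ.
V_out = 42.6 × 26.20 / (5.60 + 26.20) = 42.6 × 26.20/31.80 = 35.1 V.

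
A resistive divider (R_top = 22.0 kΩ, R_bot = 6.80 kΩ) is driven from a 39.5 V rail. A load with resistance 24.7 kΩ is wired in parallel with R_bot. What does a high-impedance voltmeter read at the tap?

The load sits in parallel with R_bot: R_bot‖R_L = (6.80 × 24.7) / (6.80 + 24.7) = 5.332 kΩ.
V_out = 39.5 × 5.332 / (22.0 + 5.332) = 39.5 × 5.332/27.33 = 7.71 V.
(Unloaded it would have been 9.33 V.)

V_out ≈ 7.71 V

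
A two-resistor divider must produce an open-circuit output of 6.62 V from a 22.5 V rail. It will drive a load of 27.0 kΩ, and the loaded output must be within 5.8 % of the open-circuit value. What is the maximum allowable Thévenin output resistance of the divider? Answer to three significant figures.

Loading drop = R_th/(R_th + R_L) ≤ 0.0580, so R_th ≤ R_L · ε/(1−ε) = 27.0 kΩ × 0.0580/0.9420 = 1.66 kΩ.
(Any R1, R2 with R2/(R1+R2) = 0.294 and R1‖R2 ≤ 1.66 kΩ will meet the spec.)

R_th ≤ 1.66 kΩ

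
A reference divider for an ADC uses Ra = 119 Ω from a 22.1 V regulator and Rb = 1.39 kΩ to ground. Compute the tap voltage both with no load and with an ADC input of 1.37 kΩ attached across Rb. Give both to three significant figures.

Open-circuit: V = 22.1 × 1390/(119 + 1390) = 20.4 V.
With the load, Rb becomes Rb‖R_L = 690.0 Ω, so V = 22.1 × 690.0/809.0 = 18.8 V.

Unloaded: 20.4 V; loaded: 18.8 V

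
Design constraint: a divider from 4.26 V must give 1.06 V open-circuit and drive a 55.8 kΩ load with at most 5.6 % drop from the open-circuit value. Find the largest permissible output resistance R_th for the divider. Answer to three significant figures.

R_th ≤ 3.31 kΩ

Loading drop = R_th/(R_th + R_L) ≤ 0.0560, so R_th ≤ R_L · ε/(1−ε) = 55.8 kΩ × 0.0560/0.9440 = 3.31 kΩ.
(Any R1, R2 with R2/(R1+R2) = 0.249 and R1‖R2 ≤ 3.31 kΩ will meet the spec.)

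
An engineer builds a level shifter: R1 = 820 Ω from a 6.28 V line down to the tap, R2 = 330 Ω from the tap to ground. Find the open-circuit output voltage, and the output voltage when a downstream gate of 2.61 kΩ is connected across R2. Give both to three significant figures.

Open-circuit: V = 6.28 × 330/(820 + 330) = 1.80 V.
With the load, R2 becomes R2‖R_L = 293.0 Ω, so V = 6.28 × 293.0/1113 = 1.65 V.

Unloaded: 1.80 V; loaded: 1.65 V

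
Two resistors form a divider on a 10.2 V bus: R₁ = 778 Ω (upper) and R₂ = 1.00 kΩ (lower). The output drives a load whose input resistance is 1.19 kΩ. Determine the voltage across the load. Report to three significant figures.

The load sits in parallel with R₂: R₂‖R_L = (1000 × 1190) / (1000 + 1190) = 543.4 Ω.
V_out = 10.2 × 543.4 / (778 + 543.4) = 10.2 × 543.4/1321 = 4.19 V.

V_out ≈ 4.19 V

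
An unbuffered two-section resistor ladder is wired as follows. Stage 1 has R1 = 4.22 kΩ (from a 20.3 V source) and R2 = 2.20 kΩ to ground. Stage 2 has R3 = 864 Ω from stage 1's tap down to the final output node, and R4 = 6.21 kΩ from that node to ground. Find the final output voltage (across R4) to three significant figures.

Stage 2 presents R3+R4 = 7074 Ω as a load on stage 1's tap.
Stage 1's lower leg becomes R2‖(R3+R4) = 1678 Ω, so V_mid = 20.3 × 1678/5898 = 5.776 V.
Stage 2 is itself unloaded: V_out = V_mid × R4/(R3+R4) = 5.776 × 6210/7074 = 5.07 V.

V_out ≈ 5.07 V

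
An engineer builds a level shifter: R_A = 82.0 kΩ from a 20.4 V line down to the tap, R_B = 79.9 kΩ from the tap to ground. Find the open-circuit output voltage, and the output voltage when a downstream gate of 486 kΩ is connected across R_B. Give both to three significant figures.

Open-circuit: V = 20.4 × 79.9/(82.0 + 79.9) = 10.1 V.
With the load, R_B becomes R_B‖R_L = 68.62 kΩ, so V = 20.4 × 68.62/150.6 = 9.29 V.

Unloaded: 10.1 V; loaded: 9.29 V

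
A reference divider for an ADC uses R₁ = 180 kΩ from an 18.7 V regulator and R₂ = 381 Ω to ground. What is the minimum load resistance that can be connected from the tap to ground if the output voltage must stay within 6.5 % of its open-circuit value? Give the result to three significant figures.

Output resistance R_th = R₁‖R₂ = (180000 × 381)/180400 = 380.2 Ω.
The fractional drop is R_th/(R_th + R_L); requiring this ≤ 0.0650 gives R_L ≥ R_th(1/0.0650 − 1) = 380.2 × 14.38 = 5.47 kΩ.

R_L(min) ≈ 5.47 kΩ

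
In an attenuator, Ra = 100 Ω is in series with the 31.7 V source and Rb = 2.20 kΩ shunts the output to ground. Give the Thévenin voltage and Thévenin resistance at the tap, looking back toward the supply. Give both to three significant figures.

V_th is the open-circuit tap voltage: 31.7 × 2200/(100 + 2200) = 30.3 V.
With the supply zeroed, Ra and Rb appear in parallel from the tap: R_th = Ra‖Rb = (100 × 2200)/2300 = 95.7 Ω.

V_th = 30.3 V, R_th = 95.7 Ω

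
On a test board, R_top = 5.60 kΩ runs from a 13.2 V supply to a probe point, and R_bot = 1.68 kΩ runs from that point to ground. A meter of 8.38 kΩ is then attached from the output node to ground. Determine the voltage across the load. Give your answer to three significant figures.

V_out ≈ 2.64 V

The load sits in parallel with R_bot: R_bot‖R_L = (1.68 × 8.38) / (1.68 + 8.38) = 1.399 kΩ.
V_out = 13.2 × 1.399 / (5.60 + 1.399) = 13.2 × 1.399/6.999 = 2.64 V.
(Unloaded it would have been 3.05 V.)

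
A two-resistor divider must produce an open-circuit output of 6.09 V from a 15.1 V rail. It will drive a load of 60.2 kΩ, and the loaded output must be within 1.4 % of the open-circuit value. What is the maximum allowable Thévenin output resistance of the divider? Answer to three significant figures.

R_th ≤ 855 Ω

Loading drop = R_th/(R_th + R_L) ≤ 0.0140, so R_th ≤ R_L · ε/(1−ε) = 60.2 kΩ × 0.0140/0.9860 = 855 Ω.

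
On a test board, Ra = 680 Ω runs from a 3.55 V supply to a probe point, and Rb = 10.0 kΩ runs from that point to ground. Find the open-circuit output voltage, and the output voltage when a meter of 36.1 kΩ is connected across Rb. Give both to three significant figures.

Open-circuit: V = 3.55 × 10000/(680 + 10000) = 3.32 V.
With the load, Rb becomes Rb‖R_L = 7831 Ω, so V = 3.55 × 7831/8511 = 3.27 V.

Unloaded: 3.32 V; loaded: 3.27 V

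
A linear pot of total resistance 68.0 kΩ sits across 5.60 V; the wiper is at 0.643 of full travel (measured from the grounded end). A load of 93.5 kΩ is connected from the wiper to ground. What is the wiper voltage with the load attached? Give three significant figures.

The wiper splits the pot into (1−α)R = 24.28 kΩ above and αR = 43.72 kΩ below.
Lower section ‖ load = 29.79 kΩ.
V_wiper = 5.60 × 29.79/(24.28 + 29.79) = 3.09 V.

V ≈ 3.09 V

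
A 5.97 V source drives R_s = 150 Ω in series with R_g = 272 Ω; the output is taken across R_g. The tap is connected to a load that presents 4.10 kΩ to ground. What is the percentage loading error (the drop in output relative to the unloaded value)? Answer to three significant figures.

The divider's output (Thévenin) resistance is R_s‖R_g = 96.68 Ω.
Fractional drop under load = R_th/(R_th + R_L) = 96.68 / (96.68 + 4100) = 0.02304.
So the output falls by 2.30 %.

2.30 %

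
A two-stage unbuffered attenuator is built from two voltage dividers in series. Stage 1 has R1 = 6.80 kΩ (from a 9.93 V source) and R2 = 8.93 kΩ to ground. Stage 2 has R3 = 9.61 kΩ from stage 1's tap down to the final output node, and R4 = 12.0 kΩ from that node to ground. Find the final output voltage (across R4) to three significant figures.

Stage 2 presents R3+R4 = 21.61 kΩ as a load on stage 1's tap.
Stage 1's lower leg becomes R2‖(R3+R4) = 6.319 kΩ, so V_mid = 9.93 × 6.319/13.12 = 4.783 V.
Stage 2 is itself unloaded: V_out = V_mid × R4/(R3+R4) = 4.783 × 12.0/21.61 = 2.66 V.

V_out ≈ 2.66 V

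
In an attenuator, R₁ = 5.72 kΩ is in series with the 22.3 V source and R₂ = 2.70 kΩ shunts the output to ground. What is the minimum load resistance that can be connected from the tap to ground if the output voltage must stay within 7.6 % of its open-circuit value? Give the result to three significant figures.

Output resistance R_th = R₁‖R₂ = (5.72 × 2.70)/8.420 = 1.834 kΩ.
The fractional drop is R_th/(R_th + R_L); requiring this ≤ 0.0760 gives R_L ≥ R_th(1/0.0760 − 1) = 1.834 × 12.16 = 22.3 kΩ.

R_L(min) ≈ 22.3 kΩ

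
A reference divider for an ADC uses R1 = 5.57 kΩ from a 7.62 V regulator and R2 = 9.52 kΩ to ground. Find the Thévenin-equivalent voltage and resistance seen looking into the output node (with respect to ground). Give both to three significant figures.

V_th is the open-circuit tap voltage: 7.62 × 9.52/(5.57 + 9.52) = 4.81 V.
With the supply zeroed, R1 and R2 appear in parallel from the tap: R_th = R1‖R2 = (5.57 × 9.52)/15.09 = 3.51 kΩ.

V_th = 4.81 V, R_th = 3.51 kΩ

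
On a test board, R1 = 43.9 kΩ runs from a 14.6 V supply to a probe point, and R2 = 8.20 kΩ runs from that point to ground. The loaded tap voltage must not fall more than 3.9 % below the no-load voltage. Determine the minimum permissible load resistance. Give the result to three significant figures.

R_L(min) ≈ 170 kΩ

Output resistance R_th = R1‖R2 = (43.9 × 8.20)/52.10 = 6.909 kΩ.
The fractional drop is R_th/(R_th + R_L); requiring this ≤ 0.0390 gives R_L ≥ R_th(1/0.0390 − 1) = 6.909 × 24.64 = 170 kΩ.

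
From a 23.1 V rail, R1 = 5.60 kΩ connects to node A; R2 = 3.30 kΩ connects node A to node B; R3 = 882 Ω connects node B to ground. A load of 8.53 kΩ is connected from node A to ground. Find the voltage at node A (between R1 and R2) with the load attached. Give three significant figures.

V ≈ 7.71 V

Below node A the series string R2+R3 = 4182 Ω sits in parallel with the 8530 Ω load: 2806 Ω.
V_A = 23.1 × 2806/(5600 + 2806) = 7.71 V.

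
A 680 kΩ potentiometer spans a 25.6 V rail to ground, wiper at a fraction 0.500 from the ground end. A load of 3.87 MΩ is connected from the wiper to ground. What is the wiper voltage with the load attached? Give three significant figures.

The wiper splits the pot into (1−α)R = 340.0 kΩ above and αR = 340.0 kΩ below.
Lower section ‖ load = 312.5 kΩ.
V_wiper = 25.6 × 312.5/(340.0 + 312.5) = 12.3 V.

V ≈ 12.3 V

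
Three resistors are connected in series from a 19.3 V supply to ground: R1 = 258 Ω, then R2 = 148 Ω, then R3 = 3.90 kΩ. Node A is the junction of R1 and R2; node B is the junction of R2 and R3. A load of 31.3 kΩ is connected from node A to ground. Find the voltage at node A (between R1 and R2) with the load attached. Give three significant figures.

V ≈ 18.0 V

Below node A the series string R2+R3 = 4048 Ω sits in parallel with the 31300 Ω load: 3584 Ω.
V_A = 19.3 × 3584/(258 + 3584) = 18.0 V.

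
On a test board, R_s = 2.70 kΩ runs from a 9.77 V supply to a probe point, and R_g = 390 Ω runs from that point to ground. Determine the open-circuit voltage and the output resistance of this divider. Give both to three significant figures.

V_th is the open-circuit tap voltage: 9.77 × 390/(2700 + 390) = 1.23 V.
With the supply zeroed, R_s and R_g appear in parallel from the tap: R_th = R_s‖R_g = (2700 × 390)/3090 = 341 Ω.

V_th = 1.23 V, R_th = 341 Ω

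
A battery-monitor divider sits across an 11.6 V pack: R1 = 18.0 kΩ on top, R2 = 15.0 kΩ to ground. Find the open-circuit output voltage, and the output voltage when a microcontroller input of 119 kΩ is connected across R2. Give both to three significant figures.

Open-circuit: V = 11.6 × 15.0/(18.0 + 15.0) = 5.27 V.
With the load, R2 becomes R2‖R_L = 13.32 kΩ, so V = 11.6 × 13.32/31.32 = 4.93 V.

Unloaded: 5.27 V; loaded: 4.93 V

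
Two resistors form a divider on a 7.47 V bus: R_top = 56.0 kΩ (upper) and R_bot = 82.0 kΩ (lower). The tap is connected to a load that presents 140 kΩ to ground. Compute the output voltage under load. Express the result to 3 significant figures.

The load sits in parallel with R_bot: R_bot‖R_L = (82.0 × 140) / (82.0 + 140) = 51.71 kΩ.
V_out = 7.47 × 51.71 / (56.0 + 51.71) = 7.47 × 51.71/107.7 = 3.59 V.

V_out ≈ 3.59 V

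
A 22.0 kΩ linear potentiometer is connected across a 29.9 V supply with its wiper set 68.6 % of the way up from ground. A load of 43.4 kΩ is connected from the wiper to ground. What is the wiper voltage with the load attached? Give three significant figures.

The wiper splits the pot into (1−α)R = 6.908 kΩ above and αR = 15.09 kΩ below.
Lower section ‖ load = 11.20 kΩ.
V_wiper = 29.9 × 11.20/(6.908 + 11.20) = 18.5 V.

V ≈ 18.5 V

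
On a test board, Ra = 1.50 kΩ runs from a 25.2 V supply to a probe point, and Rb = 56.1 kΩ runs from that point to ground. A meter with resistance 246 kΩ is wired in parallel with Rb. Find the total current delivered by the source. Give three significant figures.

Rb‖R_L = 45.68 kΩ, so the source sees Ra + Rb‖R_L = 47.18 kΩ.
I = 25.2 V / 47.18 kΩ = 0.534 mA.

I ≈ 0.534 mA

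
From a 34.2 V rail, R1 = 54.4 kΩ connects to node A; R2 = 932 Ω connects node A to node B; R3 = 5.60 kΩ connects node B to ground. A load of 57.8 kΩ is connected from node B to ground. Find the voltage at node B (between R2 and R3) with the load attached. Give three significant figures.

V ≈ 2.89 V

At node B, R3 is in parallel with the load: R3‖R_L = 5105 Ω.
Below node A the resistance is R2 + (R3‖R_L) = 6037 Ω, so V_A = 34.2 × 6037/60440 = 3.416 V.
Then V_B = V_A × (R3‖R_L)/(R2 + R3‖R_L) = 3.416 × 5105/6037 = 2.89 V.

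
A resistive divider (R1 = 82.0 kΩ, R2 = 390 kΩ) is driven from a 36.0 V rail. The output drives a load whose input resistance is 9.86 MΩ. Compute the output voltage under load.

The load sits in parallel with R2: R2‖R_L = (390 × 9860) / (390 + 9860) = 375.2 kΩ.
V_out = 36.0 × 375.2 / (82.0 + 375.2) = 36.0 × 375.2/457.2 = 29.5 V.

V_out ≈ 29.5 V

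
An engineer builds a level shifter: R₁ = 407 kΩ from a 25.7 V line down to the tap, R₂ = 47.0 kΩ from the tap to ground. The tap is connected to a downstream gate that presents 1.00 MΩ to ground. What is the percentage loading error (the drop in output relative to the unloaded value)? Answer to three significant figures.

4.04 %

The divider's output (Thévenin) resistance is R₁‖R₂ = 42.13 kΩ.
Fractional drop under load = R_th/(R_th + R_L) = 42.13 / (42.13 + 1000) = 0.04043.
So the output falls by 4.04 %.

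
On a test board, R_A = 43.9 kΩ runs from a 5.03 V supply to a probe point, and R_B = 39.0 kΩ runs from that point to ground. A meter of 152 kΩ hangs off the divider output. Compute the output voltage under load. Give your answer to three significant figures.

V_out ≈ 2.08 V

The load sits in parallel with R_B: R_B‖R_L = (39.0 × 152) / (39.0 + 152) = 31.04 kΩ.
V_out = 5.03 × 31.04 / (43.9 + 31.04) = 5.03 × 31.04/74.94 = 2.08 V.
(Unloaded it would have been 2.37 V.)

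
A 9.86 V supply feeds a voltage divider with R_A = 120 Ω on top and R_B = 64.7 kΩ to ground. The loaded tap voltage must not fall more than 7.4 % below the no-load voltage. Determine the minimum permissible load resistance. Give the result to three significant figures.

R_L(min) ≈ 1.50 kΩ

Output resistance R_th = R_A‖R_B = (120 × 64700)/64820 = 119.8 Ω.
The fractional drop is R_th/(R_th + R_L); requiring this ≤ 0.0740 gives R_L ≥ R_th(1/0.0740 − 1) = 119.8 × 12.51 = 1.50 kΩ.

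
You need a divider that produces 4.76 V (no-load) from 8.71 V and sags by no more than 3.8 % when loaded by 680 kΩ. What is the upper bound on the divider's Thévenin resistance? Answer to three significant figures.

R_th ≤ 26.9 kΩ

Loading drop = R_th/(R_th + R_L) ≤ 0.0380, so R_th ≤ R_L · ε/(1−ε) = 680 kΩ × 0.0380/0.9620 = 26.9 kΩ.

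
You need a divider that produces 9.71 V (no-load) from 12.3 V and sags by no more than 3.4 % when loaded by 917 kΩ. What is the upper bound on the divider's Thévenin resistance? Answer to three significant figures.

Loading drop = R_th/(R_th + R_L) ≤ 0.0340, so R_th ≤ R_L · ε/(1−ε) = 917 kΩ × 0.0340/0.9660 = 32.3 kΩ.
(Any R1, R2 with R2/(R1+R2) = 0.789 and R1‖R2 ≤ 32.3 kΩ will meet the spec.)

R_th ≤ 32.3 kΩ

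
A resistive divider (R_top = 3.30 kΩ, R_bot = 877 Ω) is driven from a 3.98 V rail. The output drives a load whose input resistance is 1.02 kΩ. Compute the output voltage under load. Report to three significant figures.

The load sits in parallel with R_bot: R_bot‖R_L = (877 × 1020) / (877 + 1020) = 471.6 Ω.
V_out = 3.98 × 471.6 / (3300 + 471.6) = 3.98 × 471.6/3772 = 0.498 V.
(Unloaded it would have been 0.836 V.)

V_out ≈ 0.498 V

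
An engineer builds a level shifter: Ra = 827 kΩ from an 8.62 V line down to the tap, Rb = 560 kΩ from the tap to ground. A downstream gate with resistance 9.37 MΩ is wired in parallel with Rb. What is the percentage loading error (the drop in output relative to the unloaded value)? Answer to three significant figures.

The divider's output (Thévenin) resistance is Ra‖Rb = 333.9 kΩ.
Fractional drop under load = R_th/(R_th + R_L) = 333.9 / (333.9 + 9370) = 0.03441.
So the output falls by 3.44 %.

3.44 %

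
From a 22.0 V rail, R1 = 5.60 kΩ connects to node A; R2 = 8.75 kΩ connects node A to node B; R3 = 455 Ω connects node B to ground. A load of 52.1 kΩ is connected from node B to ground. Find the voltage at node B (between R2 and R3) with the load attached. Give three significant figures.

V ≈ 0.670 V

At node B, R3 is in parallel with the load: R3‖R_L = 451.1 Ω.
Below node A the resistance is R2 + (R3‖R_L) = 9201 Ω, so V_A = 22.0 × 9201/14800 = 13.68 V.
Then V_B = V_A × (R3‖R_L)/(R2 + R3‖R_L) = 13.68 × 451.1/9201 = 0.670 V.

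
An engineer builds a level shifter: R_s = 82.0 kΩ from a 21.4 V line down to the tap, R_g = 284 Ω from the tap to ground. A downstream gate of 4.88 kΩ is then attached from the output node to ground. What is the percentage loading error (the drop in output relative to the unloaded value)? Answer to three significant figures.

5.48 %

The divider's output (Thévenin) resistance is R_s‖R_g = 283.0 Ω.
Fractional drop under load = R_th/(R_th + R_L) = 283.0 / (283.0 + 4880) = 0.05482.
So the output falls by 5.48 %.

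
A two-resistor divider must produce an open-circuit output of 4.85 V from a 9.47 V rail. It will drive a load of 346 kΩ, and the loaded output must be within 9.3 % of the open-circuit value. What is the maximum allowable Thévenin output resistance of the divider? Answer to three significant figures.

Loading drop = R_th/(R_th + R_L) ≤ 0.0930, so R_th ≤ R_L · ε/(1−ε) = 346 kΩ × 0.0930/0.9070 = 35.5 kΩ.
(Any R1, R2 with R2/(R1+R2) = 0.512 and R1‖R2 ≤ 35.5 kΩ will meet the spec.)

R_th ≤ 35.5 kΩ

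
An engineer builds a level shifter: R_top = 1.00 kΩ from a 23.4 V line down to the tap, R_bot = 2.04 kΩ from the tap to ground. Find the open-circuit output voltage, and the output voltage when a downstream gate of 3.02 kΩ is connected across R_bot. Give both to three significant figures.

Unloaded: 15.7 V; loaded: 12.8 V

Open-circuit: V = 23.4 × 2.04/(1.00 + 2.04) = 15.7 V.
With the load, R_bot becomes R_bot‖R_L = 1.218 kΩ, so V = 23.4 × 1.218/2.218 = 12.8 V.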